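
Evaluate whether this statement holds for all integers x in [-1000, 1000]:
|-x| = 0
The claim fails at x = 1:
x = 1: LHS = |-1| = 1; 1 = 0 — FAILS

Because a single integer refutes it, the statement is false.

Answer: False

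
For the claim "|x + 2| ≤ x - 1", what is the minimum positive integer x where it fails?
Testing positive integers:
x = 1: LHS = |1 + 2| = |3| = 3, RHS = 1 - 1 = 0; 3 ≤ 0 — FAILS  ← smallest positive counterexample

Answer: x = 1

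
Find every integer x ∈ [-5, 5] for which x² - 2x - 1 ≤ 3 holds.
Holds for: {-1, 0, 1, 2, 3}
Fails for: {-5, -4, -3, -2, 4, 5}

Answer: {-1, 0, 1, 2, 3}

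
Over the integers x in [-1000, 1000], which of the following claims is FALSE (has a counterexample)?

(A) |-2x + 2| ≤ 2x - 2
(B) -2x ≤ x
(A) x = 0: LHS = |-2·0 + 2| = |2| = 2, RHS = 2·0 - 2 = -2; 2 ≤ -2 — FAILS
(B) x = -1: LHS = -2·(-1) = 2; 2 ≤ -1 — FAILS

Answer: Both A and B are false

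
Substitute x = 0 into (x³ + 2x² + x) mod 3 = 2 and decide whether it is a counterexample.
Substitute x = 0 into the relation:
x = 0: LHS = (0³ + 2·0² + 0) mod 3 = 0 mod 3 = 0; 0 = 2 — FAILS

Since the claim fails at x = 0, this value is a counterexample.

Answer: Yes, x = 0 is a counterexample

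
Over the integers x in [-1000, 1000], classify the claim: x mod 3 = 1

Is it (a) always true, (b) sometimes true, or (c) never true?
Holds at x = 1: LHS = 1 mod 3 = 1; 1 = 1 — holds
Fails at x = 0: LHS = 0 mod 3 = 0; 0 = 1 — FAILS
It is satisfied by some integers in the range but not all.

Answer: Sometimes true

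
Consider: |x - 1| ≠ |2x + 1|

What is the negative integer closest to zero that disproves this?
Testing negative integers from -1 downward:
x = -1: LHS = |(-1) - 1| = |-2| = 2, RHS = |2·(-1) + 1| = |-1| = 1; 2 ≠ 1 — holds
x = -2: LHS = |(-2) - 1| = |-3| = 3, RHS = |2·(-2) + 1| = |-3| = 3; 3 ≠ 3 — FAILS  ← closest negative counterexample to 0

Answer: x = -2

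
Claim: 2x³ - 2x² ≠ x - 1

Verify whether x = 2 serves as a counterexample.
Substitute x = 2 into the relation:
x = 2: LHS = 2·2³ - 2·2² = 8, RHS = 2 - 1 = 1; 8 ≠ 1 — holds

The claim holds here, so x = 2 is not a counterexample. (A counterexample exists elsewhere, e.g. x = 1.)

Answer: No, x = 2 is not a counterexample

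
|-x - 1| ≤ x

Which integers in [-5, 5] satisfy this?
Over all integers in [-5, 5], LHS − RHS is smallest at x = 0, where it equals 1:
x = 0: LHS = |-0 - 1| = |-1| = 1; 1 ≤ 0 — FAILS
At the ends of the range:
x = -5: LHS = |-(-5) - 1| = |4| = 4; 4 ≤ -5 — FAILS
x = 5: LHS = |-5 - 1| = |-6| = 6; 6 ≤ 5 — FAILS
Hence LHS − RHS is never zero or negative, i.e. LHS > RHS throughout, so the claimed relation (≤) fails for every integer in [-5, 5].

Answer: None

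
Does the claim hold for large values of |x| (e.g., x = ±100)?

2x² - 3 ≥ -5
x = 100: LHS = 2·100² - 3 = 19997; 19997 ≥ -5 — holds
x = -100: LHS = 2·(-100)² - 3 = 19997; 19997 ≥ -5 — holds

Answer: Yes, holds for both x = 100 and x = -100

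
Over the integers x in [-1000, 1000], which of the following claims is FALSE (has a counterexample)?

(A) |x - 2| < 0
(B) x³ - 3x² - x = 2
(A) x = 0: LHS = |0 - 2| = |-2| = 2; 2 < 0 — FAILS
(B) x = 0: LHS = 0³ - 3·0² - 0 = 0; 0 = 2 — FAILS

Answer: Both A and B are false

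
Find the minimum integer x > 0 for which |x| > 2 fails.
Testing positive integers:
x = 1: LHS = |1| = 1; 1 > 2 — FAILS  ← smallest positive counterexample

Answer: x = 1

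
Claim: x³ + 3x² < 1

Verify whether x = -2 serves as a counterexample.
Substitute x = -2 into the relation:
x = -2: LHS = (-2)³ + 3·(-2)² = 4; 4 < 1 — FAILS

Since the claim fails at x = -2, this value is a counterexample.

Answer: Yes, x = -2 is a counterexample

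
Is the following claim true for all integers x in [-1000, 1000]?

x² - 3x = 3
The claim fails at x = 0:
x = 0: LHS = 0² - 3·0 = 0; 0 = 3 — FAILS

Because a single integer refutes it, the statement is false.

Answer: False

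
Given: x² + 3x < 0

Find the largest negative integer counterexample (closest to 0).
Testing negative integers from -1 downward:
x = -1: LHS = (-1)² + 3·(-1) = -2; -2 < 0 — holds
x = -2: LHS = (-2)² + 3·(-2) = -2; -2 < 0 — holds
x = -3: LHS = (-3)² + 3·(-3) = 0; 0 < 0 — FAILS  ← closest negative counterexample to 0

Answer: x = -3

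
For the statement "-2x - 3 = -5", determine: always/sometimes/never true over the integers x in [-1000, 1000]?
Holds at x = 1: LHS = -2·1 - 3 = -5; -5 = -5 — holds
Fails at x = 0: LHS = -2·0 - 3 = -3; -3 = -5 — FAILS
It is satisfied by some integers in the range but not all.

Answer: Sometimes true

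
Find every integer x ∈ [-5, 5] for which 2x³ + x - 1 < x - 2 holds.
Holds for: {-5, -4, -3, -2, -1}
Fails for: {0, 1, 2, 3, 4, 5}

Answer: {-5, -4, -3, -2, -1}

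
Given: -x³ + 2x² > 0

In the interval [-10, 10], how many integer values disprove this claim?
Counterexamples in [-10, 10]: {0, 2, 3, 4, 5, 6, 7, 8, 9, 10}.

Counting them gives 10 values.

Answer: 10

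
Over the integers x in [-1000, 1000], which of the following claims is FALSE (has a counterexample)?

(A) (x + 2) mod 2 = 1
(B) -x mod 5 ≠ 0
(A) x = 0: LHS = (0 + 2) mod 2 = 2 mod 2 = 0; 0 = 1 — FAILS
(B) x = 0: LHS = (-0) mod 5 = 0 mod 5 = 0; 0 ≠ 0 — FAILS

Answer: Both A and B are false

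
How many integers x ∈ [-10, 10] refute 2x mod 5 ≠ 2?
Counterexamples in [-10, 10]: {-9, -4, 1, 6}.

Counting them gives 4 values.

Answer: 4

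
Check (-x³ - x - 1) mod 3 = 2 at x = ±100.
x = 100: LHS = (-100³ - 100 - 1) mod 3 = (-1000101) mod 3 = 0; 0 = 2 — FAILS
x = -100: LHS = (-(-100)³ - (-100) - 1) mod 3 = 1000099 mod 3 = 1; 1 = 2 — FAILS

Answer: No, fails for both x = 100 and x = -100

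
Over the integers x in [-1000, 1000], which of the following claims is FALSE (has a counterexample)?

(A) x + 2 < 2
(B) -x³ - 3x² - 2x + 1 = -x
(A) x = 0: LHS = 0 + 2 = 2; 2 < 2 — FAILS
(B) x = 0: LHS = -0³ - 3·0² - 2·0 + 1 = 1, RHS = -0 = 0; 1 = 0 — FAILS

Answer: Both A and B are false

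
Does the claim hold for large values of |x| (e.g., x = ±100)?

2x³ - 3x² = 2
x = 100: LHS = 2·100³ - 3·100² = 1970000; 1970000 = 2 — FAILS
x = -100: LHS = 2·(-100)³ - 3·(-100)² = -2030000; -2030000 = 2 — FAILS

Answer: No, fails for both x = 100 and x = -100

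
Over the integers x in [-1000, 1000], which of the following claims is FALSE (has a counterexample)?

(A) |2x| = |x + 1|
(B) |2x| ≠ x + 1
(A) x = 0: LHS = |2·0| = |0| = 0, RHS = |0 + 1| = |1| = 1; 0 = 1 — FAILS
(B) x = 1: LHS = |2·1| = |2| = 2, RHS = 1 + 1 = 2; 2 ≠ 2 — FAILS

Answer: Both A and B are false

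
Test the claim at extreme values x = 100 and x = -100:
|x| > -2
x = 100: LHS = |100| = 100; 100 > -2 — holds
x = -100: LHS = |-100| = 100; 100 > -2 — holds

Answer: Yes, holds for both x = 100 and x = -100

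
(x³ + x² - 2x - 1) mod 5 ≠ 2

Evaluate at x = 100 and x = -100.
x = 100: LHS = (100³ + 100² - 2·100 - 1) mod 5 = 1009799 mod 5 = 4; 4 ≠ 2 — holds
x = -100: LHS = ((-100)³ + (-100)² - 2·(-100) - 1) mod 5 = (-989801) mod 5 = 4; 4 ≠ 2 — holds

Answer: Yes, holds for both x = 100 and x = -100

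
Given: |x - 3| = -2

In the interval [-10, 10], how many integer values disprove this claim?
Counterexamples in [-10, 10]: {-10, -9, -8, -7, -6, -5, -4, -3, -2, -1, 0, 1, 2, 3, 4, 5, 6, 7, 8, 9, 10}.

Counting them gives 21 values.

Answer: 21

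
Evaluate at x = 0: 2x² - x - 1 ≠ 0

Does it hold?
x = 0: LHS = 2·0² - 0 - 1 = -1; -1 ≠ 0 — holds

The relation is satisfied at x = 0.

Answer: Yes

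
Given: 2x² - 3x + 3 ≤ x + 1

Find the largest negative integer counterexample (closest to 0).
Testing negative integers from -1 downward:
x = -1: LHS = 2·(-1)² - 3·(-1) + 3 = 8, RHS = (-1) + 1 = 0; 8 ≤ 0 — FAILS  ← closest negative counterexample to 0

Answer: x = -1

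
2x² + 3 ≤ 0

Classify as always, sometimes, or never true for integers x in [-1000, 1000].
Over all integers in [-1000, 1000], LHS − RHS is smallest at x = 0, where it equals 3:
x = 0: LHS = 2·0² + 3 = 3; 3 ≤ 0 — FAILS
At the ends of the range:
x = -1000: LHS = 2·(-1000)² + 3 = 2000003; 2000003 ≤ 0 — FAILS
x = 1000: LHS = 2·1000² + 3 = 2000003; 2000003 ≤ 0 — FAILS
Hence LHS − RHS is never zero or negative, i.e. LHS > RHS throughout, so the claimed relation (≤) fails for every integer in [-1000, 1000].

No integer in the range satisfies it.

Answer: Never true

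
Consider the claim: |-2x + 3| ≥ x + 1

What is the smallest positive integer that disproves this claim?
Testing positive integers:
x = 1: LHS = |-2·1 + 3| = |1| = 1, RHS = 1 + 1 = 2; 1 ≥ 2 — FAILS  ← smallest positive counterexample

Answer: x = 1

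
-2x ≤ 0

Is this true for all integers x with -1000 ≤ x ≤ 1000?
The claim fails at x = -1:
x = -1: LHS = -2·(-1) = 2; 2 ≤ 0 — FAILS

Because a single integer refutes it, the statement is false.

Answer: False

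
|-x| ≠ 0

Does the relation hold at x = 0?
x = 0: LHS = |-0| = |0| = 0; 0 ≠ 0 — FAILS

The relation fails at x = 0, so x = 0 is a counterexample.

Answer: No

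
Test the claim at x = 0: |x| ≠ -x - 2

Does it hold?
x = 0: LHS = |0| = 0, RHS = -0 - 2 = -2; 0 ≠ -2 — holds

The relation is satisfied at x = 0.

Answer: Yes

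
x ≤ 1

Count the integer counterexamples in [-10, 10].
Counterexamples in [-10, 10]: {2, 3, 4, 5, 6, 7, 8, 9, 10}.

Counting them gives 9 values.

Answer: 9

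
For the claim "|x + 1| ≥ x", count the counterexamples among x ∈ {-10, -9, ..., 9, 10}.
Over all integers in [-10, 10], LHS − RHS is smallest at x = 0, where it equals 1:
x = 0: LHS = |0 + 1| = |1| = 1; 1 ≥ 0 — holds
At the ends of the range:
x = -10: LHS = |(-10) + 1| = |-9| = 9; 9 ≥ -10 — holds
x = 10: LHS = |10 + 1| = |11| = 11; 11 ≥ 10 — holds
Hence LHS − RHS is never negative, i.e. LHS ≥ RHS throughout, so the relation holds for every integer in [-10, 10].

No counterexample appears in that range.

Answer: 0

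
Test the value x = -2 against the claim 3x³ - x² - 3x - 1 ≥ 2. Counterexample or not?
Substitute x = -2 into the relation:
x = -2: LHS = 3·(-2)³ - (-2)² - 3·(-2) - 1 = -23; -23 ≥ 2 — FAILS

Since the claim fails at x = -2, this value is a counterexample.

Answer: Yes, x = -2 is a counterexample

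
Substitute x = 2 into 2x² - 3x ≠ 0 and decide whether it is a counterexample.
Substitute x = 2 into the relation:
x = 2: LHS = 2·2² - 3·2 = 2; 2 ≠ 0 — holds

The claim holds here, so x = 2 is not a counterexample. (A counterexample exists elsewhere, e.g. x = 0.)

Answer: No, x = 2 is not a counterexample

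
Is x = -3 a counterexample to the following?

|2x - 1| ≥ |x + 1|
Substitute x = -3 into the relation:
x = -3: LHS = |2·(-3) - 1| = |-7| = 7, RHS = |(-3) + 1| = |-2| = 2; 7 ≥ 2 — holds

The claim holds here, so x = -3 is not a counterexample. (A counterexample exists elsewhere, e.g. x = 1.)

Answer: No, x = -3 is not a counterexample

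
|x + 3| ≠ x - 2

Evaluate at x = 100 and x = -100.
x = 100: LHS = |100 + 3| = |103| = 103, RHS = 100 - 2 = 98; 103 ≠ 98 — holds
x = -100: LHS = |(-100) + 3| = |-97| = 97, RHS = (-100) - 2 = -102; 97 ≠ -102 — holds

Answer: Yes, holds for both x = 100 and x = -100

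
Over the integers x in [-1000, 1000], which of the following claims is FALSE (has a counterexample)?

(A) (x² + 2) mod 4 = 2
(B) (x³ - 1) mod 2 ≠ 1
(A) x = 1: LHS = (1² + 2) mod 4 = 3 mod 4 = 3; 3 = 2 — FAILS
(B) x = 0: LHS = (0³ - 1) mod 2 = (-1) mod 2 = 1; 1 ≠ 1 — FAILS

Answer: Both A and B are false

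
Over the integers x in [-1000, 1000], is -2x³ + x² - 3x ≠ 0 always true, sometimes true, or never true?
Holds at x = 1: LHS = -2·1³ + 1² - 3·1 = -4; -4 ≠ 0 — holds
Fails at x = 0: LHS = -2·0³ + 0² - 3·0 = 0; 0 ≠ 0 — FAILS
It is satisfied by some integers in the range but not all.

Answer: Sometimes true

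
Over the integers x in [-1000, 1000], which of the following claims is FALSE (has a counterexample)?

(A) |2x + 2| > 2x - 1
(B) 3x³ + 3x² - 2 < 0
(A) Over all integers in [-1000, 1000], LHS − RHS is smallest at x = 0, where it equals 3:
x = 0: LHS = |2·0 + 2| = |2| = 2, RHS = 2·0 - 1 = -1; 2 > -1 — holds
At the ends of the range:
x = -1000: LHS = |2·(-1000) + 2| = |-1998| = 1998, RHS = 2·(-1000) - 1 = -2001; 1998 > -2001 — holds
x = 1000: LHS = |2·1000 + 2| = |2002| = 2002, RHS = 2·1000 - 1 = 1999; 2002 > 1999 — holds
Hence LHS − RHS is never zero or negative, i.e. LHS > RHS throughout, so the relation holds for every integer in [-1000, 1000].

(B) x = 1: LHS = 3·1³ + 3·1² - 2 = 4; 4 < 0 — FAILS

Only (B) has a counterexample.

Answer: B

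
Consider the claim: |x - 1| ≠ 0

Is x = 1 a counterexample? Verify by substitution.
Substitute x = 1 into the relation:
x = 1: LHS = |1 - 1| = |0| = 0; 0 ≠ 0 — FAILS

Since the claim fails at x = 1, this value is a counterexample.

Answer: Yes, x = 1 is a counterexample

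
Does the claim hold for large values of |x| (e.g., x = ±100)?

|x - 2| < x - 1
x = 100: LHS = |100 - 2| = |98| = 98, RHS = 100 - 1 = 99; 98 < 99 — holds
x = -100: LHS = |(-100) - 2| = |-102| = 102, RHS = (-100) - 1 = -101; 102 < -101 — FAILS

Answer: Partially: holds for x = 100, fails for x = -100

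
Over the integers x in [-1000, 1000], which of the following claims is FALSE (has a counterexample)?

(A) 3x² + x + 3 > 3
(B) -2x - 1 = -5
(A) x = 0: LHS = 3·0² + 0 + 3 = 3; 3 > 3 — FAILS
(B) x = 0: LHS = -2·0 - 1 = -1; -1 = -5 — FAILS

Answer: Both A and B are false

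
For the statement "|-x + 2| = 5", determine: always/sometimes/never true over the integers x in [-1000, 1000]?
Holds at x = -3: LHS = |-(-3) + 2| = |5| = 5; 5 = 5 — holds
Fails at x = 0: LHS = |-0 + 2| = |2| = 2; 2 = 5 — FAILS
It is satisfied by some integers in the range but not all.

Answer: Sometimes true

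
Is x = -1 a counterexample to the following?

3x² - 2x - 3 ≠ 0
Substitute x = -1 into the relation:
x = -1: LHS = 3·(-1)² - 2·(-1) - 3 = 2; 2 ≠ 0 — holds

The relation holds at x = -1, so it is not a counterexample.

Answer: No, x = -1 is not a counterexample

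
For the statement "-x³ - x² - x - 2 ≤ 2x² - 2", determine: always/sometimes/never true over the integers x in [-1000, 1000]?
Holds at x = 0: LHS = -0³ - 0² - 0 - 2 = -2, RHS = 2·0² - 2 = -2; -2 ≤ -2 — holds
Fails at x = -3: LHS = -(-3)³ - (-3)² - (-3) - 2 = 19, RHS = 2·(-3)² - 2 = 16; 19 ≤ 16 — FAILS
It is satisfied by some integers in the range but not all.

Answer: Sometimes true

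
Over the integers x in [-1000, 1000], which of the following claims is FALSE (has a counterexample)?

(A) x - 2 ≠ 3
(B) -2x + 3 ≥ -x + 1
(A) x = 5: LHS = 5 - 2 = 3; 3 ≠ 3 — FAILS
(B) x = 3: LHS = -2·3 + 3 = -3, RHS = -3 + 1 = -2; -3 ≥ -2 — FAILS

Answer: Both A and B are false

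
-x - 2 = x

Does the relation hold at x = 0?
x = 0: LHS = -0 - 2 = -2; -2 = 0 — FAILS

The relation fails at x = 0, so x = 0 is a counterexample.

Answer: No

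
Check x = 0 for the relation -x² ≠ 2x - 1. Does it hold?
x = 0: LHS = -0² = 0, RHS = 2·0 - 1 = -1; 0 ≠ -1 — holds

The relation is satisfied at x = 0.

Answer: Yes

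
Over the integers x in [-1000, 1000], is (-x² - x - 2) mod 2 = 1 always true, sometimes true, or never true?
For a polynomial with integer coefficients, its value mod 2 depends only on x mod 2, so it suffices to check one representative of each residue class, x = 0, 1:
x = 0: LHS = (-0² - 0 - 2) mod 2 = (-2) mod 2 = 0; 0 = 1 — FAILS
x = 1: LHS = (-1² - 1 - 2) mod 2 = (-4) mod 2 = 0; 0 = 1 — FAILS
The relation fails in every residue class, so the claimed relation (=) fails for every integer in [-1000, 1000].

No integer in the range satisfies it.

Answer: Never true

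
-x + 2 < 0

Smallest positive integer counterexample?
Testing positive integers:
x = 1: LHS = -1 + 2 = 1; 1 < 0 — FAILS  ← smallest positive counterexample

Answer: x = 1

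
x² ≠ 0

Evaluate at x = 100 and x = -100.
x = 100: LHS = 100² = 10000; 10000 ≠ 0 — holds
x = -100: LHS = (-100)² = 10000; 10000 ≠ 0 — holds

Answer: Yes, holds for both x = 100 and x = -100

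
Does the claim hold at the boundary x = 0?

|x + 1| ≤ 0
x = 0: LHS = |0 + 1| = |1| = 1; 1 ≤ 0 — FAILS

The relation fails at x = 0, so x = 0 is a counterexample.

Answer: No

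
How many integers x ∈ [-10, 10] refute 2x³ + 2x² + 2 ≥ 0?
Counterexamples in [-10, 10]: {-10, -9, -8, -7, -6, -5, -4, -3, -2}.

Counting them gives 9 values.

Answer: 9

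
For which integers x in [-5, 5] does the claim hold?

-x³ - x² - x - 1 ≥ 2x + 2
Holds for: {-5, -4, -3, -2, -1}
Fails for: {0, 1, 2, 3, 4, 5}

Answer: {-5, -4, -3, -2, -1}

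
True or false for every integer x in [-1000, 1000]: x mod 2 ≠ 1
The claim fails at x = 1:
x = 1: LHS = 1 mod 2 = 1; 1 ≠ 1 — FAILS

Because a single integer refutes it, the statement is false.

Answer: False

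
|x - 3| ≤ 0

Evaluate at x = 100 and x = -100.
x = 100: LHS = |100 - 3| = |97| = 97; 97 ≤ 0 — FAILS
x = -100: LHS = |(-100) - 3| = |-103| = 103; 103 ≤ 0 — FAILS

Answer: No, fails for both x = 100 and x = -100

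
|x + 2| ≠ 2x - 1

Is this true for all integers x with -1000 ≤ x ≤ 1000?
The claim fails at x = 3:
x = 3: LHS = |3 + 2| = |5| = 5, RHS = 2·3 - 1 = 5; 5 ≠ 5 — FAILS

Because a single integer refutes it, the statement is false.

Answer: False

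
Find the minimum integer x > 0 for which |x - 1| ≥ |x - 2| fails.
Testing positive integers:
x = 1: LHS = |1 - 1| = |0| = 0, RHS = |1 - 2| = |-1| = 1; 0 ≥ 1 — FAILS  ← smallest positive counterexample

Answer: x = 1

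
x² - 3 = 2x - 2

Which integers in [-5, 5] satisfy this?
Track d = LHS − RHS over the integers in [-5, 5]. Equality would need d = 0, but d changes sign only between consecutive integers, jumping over 0:
x = -1: LHS = (-1)² - 3 = -2, RHS = 2·(-1) - 2 = -4; -2 = -4 — FAILS  (d = 2)
x = 0: LHS = 0² - 3 = -3, RHS = 2·0 - 2 = -2; -3 = -2 — FAILS  (d = -1)
x = 2: LHS = 2² - 3 = 1, RHS = 2·2 - 2 = 2; 1 = 2 — FAILS  (d = -1)
x = 3: LHS = 3² - 3 = 6, RHS = 2·3 - 2 = 4; 6 = 4 — FAILS  (d = 2)
Away from these crossings d keeps a constant sign, and checking every integer in [-5, 5] confirms d ≠ 0 throughout. Hence the two sides are never equal, so the claimed relation (=) fails for every integer in [-5, 5].

Answer: None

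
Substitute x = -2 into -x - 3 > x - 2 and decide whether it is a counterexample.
Substitute x = -2 into the relation:
x = -2: LHS = -(-2) - 3 = -1, RHS = (-2) - 2 = -4; -1 > -4 — holds

The claim holds here, so x = -2 is not a counterexample. (A counterexample exists elsewhere, e.g. x = 0.)

Answer: No, x = -2 is not a counterexample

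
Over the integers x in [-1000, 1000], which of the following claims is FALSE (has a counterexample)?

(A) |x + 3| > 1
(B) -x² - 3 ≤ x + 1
(A) x = -2: LHS = |(-2) + 3| = |1| = 1; 1 > 1 — FAILS

(B) Over all integers in [-1000, 1000], LHS − RHS is largest at x = 0, where it equals -4:
x = 0: LHS = -0² - 3 = -3, RHS = 0 + 1 = 1; -3 ≤ 1 — holds
At the ends of the range:
x = -1000: LHS = -(-1000)² - 3 = -1000003, RHS = (-1000) + 1 = -999; -1000003 ≤ -999 — holds
x = 1000: LHS = -1000² - 3 = -1000003, RHS = 1000 + 1 = 1001; -1000003 ≤ 1001 — holds
Hence LHS − RHS is never positive, i.e. LHS ≤ RHS throughout, so the relation holds for every integer in [-1000, 1000].

Only (A) has a counterexample.

Answer: A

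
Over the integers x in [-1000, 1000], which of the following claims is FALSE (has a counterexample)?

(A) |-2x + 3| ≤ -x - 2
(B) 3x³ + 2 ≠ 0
(A) x = 0: LHS = |-2·0 + 3| = |3| = 3, RHS = -0 - 2 = -2; 3 ≤ -2 — FAILS

(B) Track d = LHS − RHS over the integers in [-1000, 1000]. Equality would need d = 0, but d changes sign only between consecutive integers, jumping over 0:
x = -1: LHS = 3·(-1)³ + 2 = -1; -1 ≠ 0 — holds  (d = -1)
x = 0: LHS = 3·0³ + 2 = 2; 2 ≠ 0 — holds  (d = 2)
Away from these crossings d keeps a constant sign, and checking every integer in [-1000, 1000] confirms d ≠ 0 throughout. Hence the two sides are never equal, so the relation holds for every integer in [-1000, 1000].

Only (A) has a counterexample.

Answer: A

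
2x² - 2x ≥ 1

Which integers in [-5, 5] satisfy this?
Holds for: {-5, -4, -3, -2, -1, 2, 3, 4, 5}
Fails for: {0, 1}

Answer: {-5, -4, -3, -2, -1, 2, 3, 4, 5}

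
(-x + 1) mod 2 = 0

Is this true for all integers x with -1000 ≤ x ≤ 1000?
The claim fails at x = 0:
x = 0: LHS = (-0 + 1) mod 2 = 1 mod 2 = 1; 1 = 0 — FAILS

Because a single integer refutes it, the statement is false.

Answer: False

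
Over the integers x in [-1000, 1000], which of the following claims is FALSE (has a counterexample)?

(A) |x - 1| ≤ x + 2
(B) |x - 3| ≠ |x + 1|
(A) x = -1: LHS = |(-1) - 1| = |-2| = 2, RHS = (-1) + 2 = 1; 2 ≤ 1 — FAILS
(B) x = 1: LHS = |1 - 3| = |-2| = 2, RHS = |1 + 1| = |2| = 2; 2 ≠ 2 — FAILS

Answer: Both A and B are false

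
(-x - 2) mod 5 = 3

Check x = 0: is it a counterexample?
Substitute x = 0 into the relation:
x = 0: LHS = (-0 - 2) mod 5 = (-2) mod 5 = 3; 3 = 3 — holds

The claim holds here, so x = 0 is not a counterexample. (A counterexample exists elsewhere, e.g. x = 1.)

Answer: No, x = 0 is not a counterexample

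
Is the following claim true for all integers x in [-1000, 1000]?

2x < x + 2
The claim fails at x = 2:
x = 2: LHS = 2·2 = 4, RHS = 2 + 2 = 4; 4 < 4 — FAILS

Because a single integer refutes it, the statement is false.

Answer: False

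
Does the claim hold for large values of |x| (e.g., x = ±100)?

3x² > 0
x = 100: LHS = 3·100² = 30000; 30000 > 0 — holds
x = -100: LHS = 3·(-100)² = 30000; 30000 > 0 — holds

Answer: Yes, holds for both x = 100 and x = -100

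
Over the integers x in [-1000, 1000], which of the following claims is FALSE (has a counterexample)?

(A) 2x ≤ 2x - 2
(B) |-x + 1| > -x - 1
(A) x = 0: LHS = 2·0 = 0, RHS = 2·0 - 2 = -2; 0 ≤ -2 — FAILS

(B) Over all integers in [-1000, 1000], LHS − RHS is smallest at x = 0, where it equals 2:
x = 0: LHS = |-0 + 1| = |1| = 1, RHS = -0 - 1 = -1; 1 > -1 — holds
At the ends of the range:
x = -1000: LHS = |-(-1000) + 1| = |1001| = 1001, RHS = -(-1000) - 1 = 999; 1001 > 999 — holds
x = 1000: LHS = |-1000 + 1| = |-999| = 999, RHS = -1000 - 1 = -1001; 999 > -1001 — holds
Hence LHS − RHS is never zero or negative, i.e. LHS > RHS throughout, so the relation holds for every integer in [-1000, 1000].

Only (A) has a counterexample.

Answer: A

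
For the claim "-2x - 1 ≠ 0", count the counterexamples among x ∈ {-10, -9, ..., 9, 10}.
Track d = LHS − RHS over the integers in [-10, 10]. Equality would need d = 0, but d changes sign only between consecutive integers, jumping over 0:
x = -1: LHS = -2·(-1) - 1 = 1; 1 ≠ 0 — holds  (d = 1)
x = 0: LHS = -2·0 - 1 = -1; -1 ≠ 0 — holds  (d = -1)
Away from these crossings d keeps a constant sign, and checking every integer in [-10, 10] confirms d ≠ 0 throughout. Hence the two sides are never equal, so the relation holds for every integer in [-10, 10].

No counterexample appears in that range.

Answer: 0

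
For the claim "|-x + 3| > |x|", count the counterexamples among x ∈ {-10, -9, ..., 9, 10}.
Counterexamples in [-10, 10]: {2, 3, 4, 5, 6, 7, 8, 9, 10}.

Counting them gives 9 values.

Answer: 9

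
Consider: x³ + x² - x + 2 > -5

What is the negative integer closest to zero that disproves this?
Testing negative integers from -1 downward:
x = -1: LHS = (-1)³ + (-1)² - (-1) + 2 = 3; 3 > -5 — holds
x = -2: LHS = (-2)³ + (-2)² - (-2) + 2 = 0; 0 > -5 — holds
x = -3: LHS = (-3)³ + (-3)² - (-3) + 2 = -13; -13 > -5 — FAILS  ← closest negative counterexample to 0

Answer: x = -3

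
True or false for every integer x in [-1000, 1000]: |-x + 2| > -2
An absolute value is never negative, so the left side is ≥ 0 for every x, while the right side is -2. Tightest case in [-1000, 1000] is x = 2:
x = 2: LHS = |-2 + 2| = |0| = 0; 0 > -2 — holds
Hence LHS − RHS is never zero or negative, i.e. LHS > RHS throughout, so the relation holds for every integer in [-1000, 1000].

No counterexample exists.

Answer: True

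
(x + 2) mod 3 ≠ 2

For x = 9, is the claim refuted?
Substitute x = 9 into the relation:
x = 9: LHS = (9 + 2) mod 3 = 11 mod 3 = 2; 2 ≠ 2 — FAILS

Since the claim fails at x = 9, this value is a counterexample.

Answer: Yes, x = 9 is a counterexample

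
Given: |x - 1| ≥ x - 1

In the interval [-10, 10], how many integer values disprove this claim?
Over all integers in [-10, 10], LHS − RHS is smallest at x = 1, where it equals 0:
x = 1: LHS = |1 - 1| = |0| = 0, RHS = 1 - 1 = 0; 0 ≥ 0 — holds
At the ends of the range:
x = -10: LHS = |(-10) - 1| = |-11| = 11, RHS = (-10) - 1 = -11; 11 ≥ -11 — holds
x = 10: LHS = |10 - 1| = |9| = 9, RHS = 10 - 1 = 9; 9 ≥ 9 — holds
Hence LHS − RHS is never negative, i.e. LHS ≥ RHS throughout, so the relation holds for every integer in [-10, 10].

No counterexample appears in that range.

Answer: 0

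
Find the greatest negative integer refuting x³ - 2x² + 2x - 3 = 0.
Testing negative integers from -1 downward:
x = -1: LHS = (-1)³ - 2·(-1)² + 2·(-1) - 3 = -8; -8 = 0 — FAILS  ← closest negative counterexample to 0

Answer: x = -1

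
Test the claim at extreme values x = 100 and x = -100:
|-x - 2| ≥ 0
x = 100: LHS = |-100 - 2| = |-102| = 102; 102 ≥ 0 — holds
x = -100: LHS = |-(-100) - 2| = |98| = 98; 98 ≥ 0 — holds

Answer: Yes, holds for both x = 100 and x = -100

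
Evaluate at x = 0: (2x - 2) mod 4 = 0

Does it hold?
x = 0: LHS = (2·0 - 2) mod 4 = (-2) mod 4 = 2; 2 = 0 — FAILS

The relation fails at x = 0, so x = 0 is a counterexample.

Answer: No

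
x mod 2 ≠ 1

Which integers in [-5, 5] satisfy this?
Holds for: {-4, -2, 0, 2, 4}
Fails for: {-5, -3, -1, 1, 3, 5}

Answer: {-4, -2, 0, 2, 4}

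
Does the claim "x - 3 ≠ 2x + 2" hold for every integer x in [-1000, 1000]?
The claim fails at x = -5:
x = -5: LHS = (-5) - 3 = -8, RHS = 2·(-5) + 2 = -8; -8 ≠ -8 — FAILS

Because a single integer refutes it, the statement is false.

Answer: False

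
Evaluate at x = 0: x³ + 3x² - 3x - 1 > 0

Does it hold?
x = 0: LHS = 0³ + 3·0² - 3·0 - 1 = -1; -1 > 0 — FAILS

The relation fails at x = 0, so x = 0 is a counterexample.

Answer: No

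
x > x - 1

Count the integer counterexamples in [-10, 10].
Over all integers in [-10, 10], LHS − RHS is smallest at x = 0, where it equals 1:
x = 0: RHS = 0 - 1 = -1; 0 > -1 — holds
At the ends of the range:
x = -10: RHS = (-10) - 1 = -11; -10 > -11 — holds
x = 10: RHS = 10 - 1 = 9; 10 > 9 — holds
Hence LHS − RHS is never zero or negative, i.e. LHS > RHS throughout, so the relation holds for every integer in [-10, 10].

No counterexample appears in that range.

Answer: 0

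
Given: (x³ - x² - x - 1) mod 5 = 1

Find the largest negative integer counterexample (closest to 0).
Testing negative integers from -1 downward:
x = -1: LHS = ((-1)³ - (-1)² - (-1) - 1) mod 5 = (-2) mod 5 = 3; 3 = 1 — FAILS  ← closest negative counterexample to 0

Answer: x = -1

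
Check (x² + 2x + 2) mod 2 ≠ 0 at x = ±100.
x = 100: LHS = (100² + 2·100 + 2) mod 2 = 10202 mod 2 = 0; 0 ≠ 0 — FAILS
x = -100: LHS = ((-100)² + 2·(-100) + 2) mod 2 = 9802 mod 2 = 0; 0 ≠ 0 — FAILS

Answer: No, fails for both x = 100 and x = -100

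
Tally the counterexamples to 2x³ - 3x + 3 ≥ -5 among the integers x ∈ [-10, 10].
Counterexamples in [-10, 10]: {-10, -9, -8, -7, -6, -5, -4, -3, -2}.

Counting them gives 9 values.

Answer: 9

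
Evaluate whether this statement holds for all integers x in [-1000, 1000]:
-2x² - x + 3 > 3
The claim fails at x = 0:
x = 0: LHS = -2·0² - 0 + 3 = 3; 3 > 3 — FAILS

Because a single integer refutes it, the statement is false.

Answer: False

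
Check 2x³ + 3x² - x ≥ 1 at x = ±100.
x = 100: LHS = 2·100³ + 3·100² - 100 = 2029900; 2029900 ≥ 1 — holds
x = -100: LHS = 2·(-100)³ + 3·(-100)² - (-100) = -1969900; -1969900 ≥ 1 — FAILS

Answer: Partially: holds for x = 100, fails for x = -100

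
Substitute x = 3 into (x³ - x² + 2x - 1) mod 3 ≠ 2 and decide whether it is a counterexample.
Substitute x = 3 into the relation:
x = 3: LHS = (3³ - 3² + 2·3 - 1) mod 3 = 23 mod 3 = 2; 2 ≠ 2 — FAILS

Since the claim fails at x = 3, this value is a counterexample.

Answer: Yes, x = 3 is a counterexample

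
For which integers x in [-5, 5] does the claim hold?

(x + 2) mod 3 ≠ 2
Holds for: {-5, -4, -2, -1, 1, 2, 4, 5}
Fails for: {-3, 0, 3}

Answer: {-5, -4, -2, -1, 1, 2, 4, 5}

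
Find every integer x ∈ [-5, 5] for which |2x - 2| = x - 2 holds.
Over all integers in [-5, 5], LHS − RHS is always positive; it is smallest at x = 1, where it equals 1:
x = 1: LHS = |2·1 - 2| = |0| = 0, RHS = 1 - 2 = -1; 0 = -1 — FAILS
At the ends of the range:
x = -5: LHS = |2·(-5) - 2| = |-12| = 12, RHS = (-5) - 2 = -7; 12 = -7 — FAILS
x = 5: LHS = |2·5 - 2| = |8| = 8, RHS = 5 - 2 = 3; 8 = 3 — FAILS
Hence LHS − RHS is never 0, i.e. the two sides are never equal, so the claimed relation (=) fails for every integer in [-5, 5].

Answer: None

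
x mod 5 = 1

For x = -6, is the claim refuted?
Substitute x = -6 into the relation:
x = -6: LHS = (-6) mod 5 = 4; 4 = 1 — FAILS

Since the claim fails at x = -6, this value is a counterexample.

Answer: Yes, x = -6 is a counterexample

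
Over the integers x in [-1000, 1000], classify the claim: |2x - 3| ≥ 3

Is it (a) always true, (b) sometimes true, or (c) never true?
Holds at x = 0: LHS = |2·0 - 3| = |-3| = 3; 3 ≥ 3 — holds
Fails at x = 1: LHS = |2·1 - 3| = |-1| = 1; 1 ≥ 3 — FAILS
It is satisfied by some integers in the range but not all.

Answer: Sometimes true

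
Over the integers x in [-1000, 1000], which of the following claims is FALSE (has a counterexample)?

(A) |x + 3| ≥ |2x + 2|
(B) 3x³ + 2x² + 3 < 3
(A) x = 2: LHS = |2 + 3| = |5| = 5, RHS = |2·2 + 2| = |6| = 6; 5 ≥ 6 — FAILS
(B) x = 0: LHS = 3·0³ + 2·0² + 3 = 3; 3 < 3 — FAILS

Answer: Both A and B are false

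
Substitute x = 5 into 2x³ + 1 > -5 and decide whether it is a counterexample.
Substitute x = 5 into the relation:
x = 5: LHS = 2·5³ + 1 = 251; 251 > -5 — holds

The claim holds here, so x = 5 is not a counterexample. (A counterexample exists elsewhere, e.g. x = -2.)

Answer: No, x = 5 is not a counterexample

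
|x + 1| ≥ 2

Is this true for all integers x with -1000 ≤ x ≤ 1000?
The claim fails at x = 0:
x = 0: LHS = |0 + 1| = |1| = 1; 1 ≥ 2 — FAILS

Because a single integer refutes it, the statement is false.

Answer: False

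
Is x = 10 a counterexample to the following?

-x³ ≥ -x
Substitute x = 10 into the relation:
x = 10: LHS = -10³ = -1000; -1000 ≥ -10 — FAILS

Since the claim fails at x = 10, this value is a counterexample.

Answer: Yes, x = 10 is a counterexample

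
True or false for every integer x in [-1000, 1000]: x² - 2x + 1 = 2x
The claim fails at x = 0:
x = 0: LHS = 0² - 2·0 + 1 = 1, RHS = 2·0 = 0; 1 = 0 — FAILS

Because a single integer refutes it, the statement is false.

Answer: False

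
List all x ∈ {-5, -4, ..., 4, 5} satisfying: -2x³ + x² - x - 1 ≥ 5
Holds for: {-5, -4, -3, -2}
Fails for: {-1, 0, 1, 2, 3, 4, 5}

Answer: {-5, -4, -3, -2}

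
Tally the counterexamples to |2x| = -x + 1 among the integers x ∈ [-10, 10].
Counterexamples in [-10, 10]: {-10, -9, -8, -7, -6, -5, -4, -3, -2, 0, 1, 2, 3, 4, 5, 6, 7, 8, 9, 10}.

Counting them gives 20 values.

Answer: 20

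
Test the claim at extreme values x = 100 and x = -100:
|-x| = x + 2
x = 100: LHS = |-100| = 100, RHS = 100 + 2 = 102; 100 = 102 — FAILS
x = -100: LHS = |-(-100)| = |100| = 100, RHS = (-100) + 2 = -98; 100 = -98 — FAILS

Answer: No, fails for both x = 100 and x = -100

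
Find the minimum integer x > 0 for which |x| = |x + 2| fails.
Testing positive integers:
x = 1: LHS = |1| = 1, RHS = |1 + 2| = |3| = 3; 1 = 3 — FAILS  ← smallest positive counterexample

Answer: x = 1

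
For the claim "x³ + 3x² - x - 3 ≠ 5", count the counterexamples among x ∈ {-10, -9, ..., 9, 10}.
Track d = LHS − RHS over the integers in [-10, 10]. Equality would need d = 0, but d changes sign only between consecutive integers, jumping over 0:
x = 1: LHS = 1³ + 3·1² - 1 - 3 = 0; 0 ≠ 5 — holds  (d = -5)
x = 2: LHS = 2³ + 3·2² - 2 - 3 = 15; 15 ≠ 5 — holds  (d = 10)
Away from these crossings d keeps a constant sign, and checking every integer in [-10, 10] confirms d ≠ 0 throughout. Hence the two sides are never equal, so the relation holds for every integer in [-10, 10].

No counterexample appears in that range.

Answer: 0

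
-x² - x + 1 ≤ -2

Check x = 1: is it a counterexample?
Substitute x = 1 into the relation:
x = 1: LHS = -1² - 1 + 1 = -1; -1 ≤ -2 — FAILS

Since the claim fails at x = 1, this value is a counterexample.

Answer: Yes, x = 1 is a counterexample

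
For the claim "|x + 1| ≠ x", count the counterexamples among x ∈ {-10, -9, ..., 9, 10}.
Over all integers in [-10, 10], LHS − RHS is always positive; it is smallest at x = 0, where it equals 1:
x = 0: LHS = |0 + 1| = |1| = 1; 1 ≠ 0 — holds
At the ends of the range:
x = -10: LHS = |(-10) + 1| = |-9| = 9; 9 ≠ -10 — holds
x = 10: LHS = |10 + 1| = |11| = 11; 11 ≠ 10 — holds
Hence LHS − RHS is never 0, i.e. the two sides are never equal, so the relation holds for every integer in [-10, 10].

No counterexample appears in that range.

Answer: 0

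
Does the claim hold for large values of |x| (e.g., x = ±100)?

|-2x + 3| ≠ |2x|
x = 100: LHS = |-2·100 + 3| = |-197| = 197, RHS = |2·100| = |200| = 200; 197 ≠ 200 — holds
x = -100: LHS = |-2·(-100) + 3| = |203| = 203, RHS = |2·(-100)| = |-200| = 200; 203 ≠ 200 — holds

Answer: Yes, holds for both x = 100 and x = -100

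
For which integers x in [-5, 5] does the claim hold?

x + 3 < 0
Holds for: {-5, -4}
Fails for: {-3, -2, -1, 0, 1, 2, 3, 4, 5}

Answer: {-5, -4}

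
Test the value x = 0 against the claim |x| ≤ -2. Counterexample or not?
Substitute x = 0 into the relation:
x = 0: LHS = |0| = 0; 0 ≤ -2 — FAILS

Since the claim fails at x = 0, this value is a counterexample.

Answer: Yes, x = 0 is a counterexample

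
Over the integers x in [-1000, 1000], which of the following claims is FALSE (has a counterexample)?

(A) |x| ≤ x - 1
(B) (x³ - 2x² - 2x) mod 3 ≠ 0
(A) x = 0: LHS = |0| = 0, RHS = 0 - 1 = -1; 0 ≤ -1 — FAILS
(B) x = 0: LHS = (0³ - 2·0² - 2·0) mod 3 = 0 mod 3 = 0; 0 ≠ 0 — FAILS

Answer: Both A and B are false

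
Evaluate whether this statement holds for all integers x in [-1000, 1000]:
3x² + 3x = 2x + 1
The claim fails at x = 0:
x = 0: LHS = 3·0² + 3·0 = 0, RHS = 2·0 + 1 = 1; 0 = 1 — FAILS

Because a single integer refutes it, the statement is false.

Answer: False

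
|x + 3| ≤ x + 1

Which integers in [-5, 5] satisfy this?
Over all integers in [-5, 5], LHS − RHS is smallest at x = 0, where it equals 2:
x = 0: LHS = |0 + 3| = |3| = 3, RHS = 0 + 1 = 1; 3 ≤ 1 — FAILS
At the ends of the range:
x = -5: LHS = |(-5) + 3| = |-2| = 2, RHS = (-5) + 1 = -4; 2 ≤ -4 — FAILS
x = 5: LHS = |5 + 3| = |8| = 8, RHS = 5 + 1 = 6; 8 ≤ 6 — FAILS
Hence LHS − RHS is never zero or negative, i.e. LHS > RHS throughout, so the claimed relation (≤) fails for every integer in [-5, 5].

Answer: None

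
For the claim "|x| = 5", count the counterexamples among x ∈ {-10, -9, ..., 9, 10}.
Counterexamples in [-10, 10]: {-10, -9, -8, -7, -6, -4, -3, -2, -1, 0, 1, 2, 3, 4, 6, 7, 8, 9, 10}.

Counting them gives 19 values.

Answer: 19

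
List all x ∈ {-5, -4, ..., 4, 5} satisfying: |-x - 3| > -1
An absolute value is never negative, so the left side is ≥ 0 for every x, while the right side is -1. Tightest case in [-5, 5] is x = -3:
x = -3: LHS = |-(-3) - 3| = |0| = 0; 0 > -1 — holds
Hence LHS − RHS is never zero or negative, i.e. LHS > RHS throughout, so the relation holds for every integer in [-5, 5].

Answer: All integers in [-5, 5]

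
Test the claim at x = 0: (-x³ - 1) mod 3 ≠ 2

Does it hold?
x = 0: LHS = (-0³ - 1) mod 3 = (-1) mod 3 = 2; 2 ≠ 2 — FAILS

The relation fails at x = 0, so x = 0 is a counterexample.

Answer: No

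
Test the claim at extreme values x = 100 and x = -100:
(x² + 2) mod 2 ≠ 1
x = 100: LHS = (100² + 2) mod 2 = 10002 mod 2 = 0; 0 ≠ 1 — holds
x = -100: LHS = ((-100)² + 2) mod 2 = 10002 mod 2 = 0; 0 ≠ 1 — holds

Answer: Yes, holds for both x = 100 and x = -100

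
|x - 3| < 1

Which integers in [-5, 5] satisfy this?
Holds for: {3}
Fails for: {-5, -4, -3, -2, -1, 0, 1, 2, 4, 5}

Answer: {3}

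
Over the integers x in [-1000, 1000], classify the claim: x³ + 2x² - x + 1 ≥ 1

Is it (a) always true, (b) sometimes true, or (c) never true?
Holds at x = 0: LHS = 0³ + 2·0² - 0 + 1 = 1; 1 ≥ 1 — holds
Fails at x = -3: LHS = (-3)³ + 2·(-3)² - (-3) + 1 = -5; -5 ≥ 1 — FAILS
It is satisfied by some integers in the range but not all.

Answer: Sometimes true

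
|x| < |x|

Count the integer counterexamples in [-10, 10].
Counterexamples in [-10, 10]: {-10, -9, -8, -7, -6, -5, -4, -3, -2, -1, 0, 1, 2, 3, 4, 5, 6, 7, 8, 9, 10}.

Counting them gives 21 values.

Answer: 21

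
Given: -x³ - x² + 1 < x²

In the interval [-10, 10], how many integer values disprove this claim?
Counterexamples in [-10, 10]: {-10, -9, -8, -7, -6, -5, -4, -3, -2, -1, 0}.

Counting them gives 11 values.

Answer: 11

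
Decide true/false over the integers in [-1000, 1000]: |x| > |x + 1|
The claim fails at x = 0:
x = 0: LHS = |0| = 0, RHS = |0 + 1| = |1| = 1; 0 > 1 — FAILS

Because a single integer refutes it, the statement is false.

Answer: False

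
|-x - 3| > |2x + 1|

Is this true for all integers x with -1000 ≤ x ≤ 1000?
The claim fails at x = 2:
x = 2: LHS = |-2 - 3| = |-5| = 5, RHS = |2·2 + 1| = |5| = 5; 5 > 5 — FAILS

Because a single integer refutes it, the statement is false.

Answer: False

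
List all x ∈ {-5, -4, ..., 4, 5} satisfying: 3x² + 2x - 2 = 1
Track d = LHS − RHS over the integers in [-5, 5]. Equality would need d = 0, but d changes sign only between consecutive integers, jumping over 0:
x = -2: LHS = 3·(-2)² + 2·(-2) - 2 = 6; 6 = 1 — FAILS  (d = 5)
x = -1: LHS = 3·(-1)² + 2·(-1) - 2 = -1; -1 = 1 — FAILS  (d = -2)
x = 0: LHS = 3·0² + 2·0 - 2 = -2; -2 = 1 — FAILS  (d = -3)
x = 1: LHS = 3·1² + 2·1 - 2 = 3; 3 = 1 — FAILS  (d = 2)
Away from these crossings d keeps a constant sign, and checking every integer in [-5, 5] confirms d ≠ 0 throughout. Hence the two sides are never equal, so the claimed relation (=) fails for every integer in [-5, 5].

Answer: None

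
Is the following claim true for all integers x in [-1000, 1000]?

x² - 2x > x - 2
The claim fails at x = 1:
x = 1: LHS = 1² - 2·1 = -1, RHS = 1 - 2 = -1; -1 > -1 — FAILS

Because a single integer refutes it, the statement is false.

Answer: False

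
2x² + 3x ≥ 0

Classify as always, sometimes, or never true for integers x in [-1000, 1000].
Holds at x = 0: LHS = 2·0² + 3·0 = 0; 0 ≥ 0 — holds
Fails at x = -1: LHS = 2·(-1)² + 3·(-1) = -1; -1 ≥ 0 — FAILS
It is satisfied by some integers in the range but not all.

Answer: Sometimes true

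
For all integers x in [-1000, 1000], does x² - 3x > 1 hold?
The claim fails at x = 0:
x = 0: LHS = 0² - 3·0 = 0; 0 > 1 — FAILS

Because a single integer refutes it, the statement is false.

Answer: False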